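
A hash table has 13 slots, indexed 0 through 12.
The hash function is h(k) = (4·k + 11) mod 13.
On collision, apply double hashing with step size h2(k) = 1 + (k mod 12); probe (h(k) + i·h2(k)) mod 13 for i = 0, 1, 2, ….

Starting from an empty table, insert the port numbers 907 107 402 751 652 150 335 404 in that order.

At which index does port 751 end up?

2

907: h=12 -> slot 12
107: h=10 -> slot 10
402: h=7 -> slot 7
751: h=12, h2=8, probe 12,7,2 -> slot 2
652: h=6 -> slot 6
150: h=0 -> slot 0
335: h=12, h2=12, probe 12,11 -> slot 11
404: h=2, h2=9, probe 2,11,7,3 -> slot 3
Table: [150, ∅, 751, 404, ∅, ∅, 652, 402, ∅, ∅, 107, 335, 907]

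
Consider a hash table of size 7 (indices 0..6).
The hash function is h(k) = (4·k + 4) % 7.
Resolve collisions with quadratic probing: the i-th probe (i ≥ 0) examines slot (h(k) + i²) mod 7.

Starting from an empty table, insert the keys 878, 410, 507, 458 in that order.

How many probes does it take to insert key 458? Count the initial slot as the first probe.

878: h=2 => slot 2
410: h=6 => slot 6
507: h=2, probe 2,3 => slot 3
458: h=2, probe 2,3,6,4 => slot 4
Table: [_, _, 878, 507, 458, _, 410]

4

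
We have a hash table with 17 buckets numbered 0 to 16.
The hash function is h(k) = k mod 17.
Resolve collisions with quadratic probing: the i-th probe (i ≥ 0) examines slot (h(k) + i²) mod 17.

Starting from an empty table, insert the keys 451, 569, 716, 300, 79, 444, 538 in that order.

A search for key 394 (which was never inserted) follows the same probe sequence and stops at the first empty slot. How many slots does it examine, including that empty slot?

451: h=9 -> slot 9
569: h=8 -> slot 8
716: h=2 -> slot 2
300: h=11 -> slot 11
79: h=11, probe 11,12 -> slot 12
444: h=2, probe 2,3 -> slot 3
538: h=11, probe 11,12,15 -> slot 15
Table: [., ., 716, 444, ., ., ., ., 569, 451, ., 300, 79, ., ., 538, .]
Lookup 394: h=3, probe 3,4 → slot 4 empty, not found.

2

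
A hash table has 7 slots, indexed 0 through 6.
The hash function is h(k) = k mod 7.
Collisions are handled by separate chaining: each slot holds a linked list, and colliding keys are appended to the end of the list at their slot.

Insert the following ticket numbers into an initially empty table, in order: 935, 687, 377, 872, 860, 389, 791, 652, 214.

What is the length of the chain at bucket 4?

4

935 → bucket 4
687 → bucket 1
377 → bucket 6
872 → bucket 4 (collision)
860 → bucket 6 (collision)
389 → bucket 4 (collision)
791 → bucket 0
652 → bucket 1 (collision)
214 → bucket 4 (collision)
Final buckets:
0: 791
1: 687 -> 652
2: —
3: —
4: 935 -> 872 -> 389 -> 214
5: —
6: 377 -> 860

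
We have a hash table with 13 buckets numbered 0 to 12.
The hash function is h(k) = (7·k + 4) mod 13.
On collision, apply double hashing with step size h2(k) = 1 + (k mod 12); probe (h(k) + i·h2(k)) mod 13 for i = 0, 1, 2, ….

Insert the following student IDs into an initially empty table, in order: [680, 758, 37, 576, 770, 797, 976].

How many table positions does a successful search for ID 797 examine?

680 hashes to 6; slot 6 is free -> place at 6.
758 hashes to 6, h2=3; 6 taken -> place at 9.
37 hashes to 3; slot 3 is free -> place at 3.
576 hashes to 6, h2=1; 6 taken -> place at 7.
770 hashes to 12; slot 12 is free -> place at 12.
797 hashes to 6, h2=6; 6,12 taken -> place at 5.
976 hashes to 11; slot 11 is free -> place at 11.
Table: [∅, ∅, ∅, 37, ∅, 797, 680, 576, ∅, 758, ∅, 976, 770]
Lookup 797: h=6, h2=6, probe 6,12,5 → found at 5.

3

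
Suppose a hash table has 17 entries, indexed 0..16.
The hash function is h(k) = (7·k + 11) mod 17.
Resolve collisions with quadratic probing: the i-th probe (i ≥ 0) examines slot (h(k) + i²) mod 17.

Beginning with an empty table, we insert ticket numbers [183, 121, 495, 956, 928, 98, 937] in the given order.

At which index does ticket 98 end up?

183 hashes to 0; slot 0 is free => place at 0.
121 hashes to 8; slot 8 is free => place at 8.
495 hashes to 8; 8 taken => place at 9.
956 hashes to 5; slot 5 is free => place at 5.
928 hashes to 13; slot 13 is free => place at 13.
98 hashes to 0; 0 taken => place at 1.
937 hashes to 8; 8,9 taken => place at 12.
Table: [183, 98, _, _, _, 956, _, _, 121, 495, _, _, 937, 928, _, _, _]

1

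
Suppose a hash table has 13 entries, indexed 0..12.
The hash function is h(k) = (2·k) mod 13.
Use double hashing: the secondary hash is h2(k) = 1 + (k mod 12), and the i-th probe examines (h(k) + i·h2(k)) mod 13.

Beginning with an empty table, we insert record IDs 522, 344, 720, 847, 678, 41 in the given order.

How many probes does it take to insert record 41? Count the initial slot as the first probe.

3

522: h=4 → slot 4
344: h=12 → slot 12
720: h=10 → slot 10
847: h=4, h2=8, probe 4,12,7 → slot 7
678: h=4, h2=7, probe 4,11 → slot 11
41: h=4, h2=6, probe 4,10,3 → slot 3
Table: [—, —, —, 41, 522, —, —, 847, —, —, 720, 678, 344]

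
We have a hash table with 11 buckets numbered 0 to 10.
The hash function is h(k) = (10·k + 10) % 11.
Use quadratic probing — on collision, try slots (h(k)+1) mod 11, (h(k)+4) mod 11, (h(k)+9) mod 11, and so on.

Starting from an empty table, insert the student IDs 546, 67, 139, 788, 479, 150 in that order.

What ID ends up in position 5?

479

546: h=3 → slot 3
67: h=9 → slot 9
139: h=3, probe 3,4 → slot 4
788: h=3, probe 3,4,7 → slot 7
479: h=4, probe 4,5 → slot 5
150: h=3, probe 3,4,7,1 → slot 1
Table: [., 150, ., 546, 139, 479, ., 788, ., 67, .]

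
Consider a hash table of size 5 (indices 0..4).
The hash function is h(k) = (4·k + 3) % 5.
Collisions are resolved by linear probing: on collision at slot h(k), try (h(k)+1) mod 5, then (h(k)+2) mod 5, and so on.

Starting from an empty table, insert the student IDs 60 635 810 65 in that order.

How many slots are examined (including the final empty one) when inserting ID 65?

4

60: h=3 → slot 3
635: h=3, probe 3,4 → slot 4
810: h=3, probe 3,4,0 → slot 0
65: h=3, probe 3,4,0,1 → slot 1
Table: [810, 65, ., 60, 635]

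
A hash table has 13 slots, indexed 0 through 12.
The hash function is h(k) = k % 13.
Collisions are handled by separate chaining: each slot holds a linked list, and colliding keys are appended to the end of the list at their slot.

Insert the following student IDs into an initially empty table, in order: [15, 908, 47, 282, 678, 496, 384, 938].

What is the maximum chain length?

4

Insert 15: h=2, bucket 2 empty -> new chain.
Insert 908: h=11, bucket 11 empty -> new chain.
Insert 47: h=8, bucket 8 empty -> new chain.
Insert 282: h=9, bucket 9 empty -> new chain.
Insert 678: h=2, bucket 2 nonempty -> append to chain.
Insert 496: h=2, bucket 2 nonempty -> append to chain.
Insert 384: h=7, bucket 7 empty -> new chain.
Insert 938: h=2, bucket 2 nonempty -> append to chain.
Final buckets:
0: —
1: —
2: 15 -> 678 -> 496 -> 938
3: —
4: —
5: —
6: —
7: 384
8: 47
9: 282
10: —
11: 908
12: —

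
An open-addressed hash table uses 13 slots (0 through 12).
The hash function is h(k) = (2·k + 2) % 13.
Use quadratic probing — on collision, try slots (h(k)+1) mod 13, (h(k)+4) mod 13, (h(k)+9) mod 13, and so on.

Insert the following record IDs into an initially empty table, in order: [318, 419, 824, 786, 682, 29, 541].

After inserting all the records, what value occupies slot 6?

Insert 318: h=1, slot 1 empty => index 1.
Insert 419: h=8, slot 8 empty => index 8.
Insert 824: h=12, slot 12 empty => index 12.
Insert 786: h=1, slot 1 occupied => index 2.
Insert 682: h=1, slots 1,2 occupied => index 5.
Insert 29: h=8, slot 8 occupied => index 9.
Insert 541: h=5, slot 5 occupied => index 6.
Table: [-, 318, 786, -, -, 682, 541, -, 419, 29, -, -, 824]

541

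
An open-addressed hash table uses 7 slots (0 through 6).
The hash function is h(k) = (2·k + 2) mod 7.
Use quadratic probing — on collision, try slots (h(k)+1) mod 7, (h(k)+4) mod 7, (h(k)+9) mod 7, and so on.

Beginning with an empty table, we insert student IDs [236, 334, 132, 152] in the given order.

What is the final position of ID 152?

236: h=5 → slot 5
334: h=5, probe 5,6 → slot 6
132: h=0 → slot 0
152: h=5, probe 5,6,2 → slot 2
Table: [132, _, 152, _, _, 236, 334]

2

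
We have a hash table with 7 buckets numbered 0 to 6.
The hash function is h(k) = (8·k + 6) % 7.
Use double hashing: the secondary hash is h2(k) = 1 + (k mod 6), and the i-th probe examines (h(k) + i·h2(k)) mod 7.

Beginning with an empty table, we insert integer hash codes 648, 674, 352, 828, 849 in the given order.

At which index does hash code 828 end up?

Insert 648: h=3, slot 3 empty => index 3.
Insert 674: h=1, slot 1 empty => index 1.
Insert 352: h=1, h2=5, slot 1 occupied => index 6.
Insert 828: h=1, h2=1, slot 1 occupied => index 2.
Insert 849: h=1, h2=4, slot 1 occupied => index 5.
Table: [_, 674, 828, 648, _, 849, 352]

2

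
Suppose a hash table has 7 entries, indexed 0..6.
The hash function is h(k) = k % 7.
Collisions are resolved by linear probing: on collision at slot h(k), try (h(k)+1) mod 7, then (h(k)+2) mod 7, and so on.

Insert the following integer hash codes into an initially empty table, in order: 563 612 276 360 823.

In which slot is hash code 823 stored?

0

563: h=3 => slot 3
612: h=3, probe 3,4 => slot 4
276: h=3, probe 3,4,5 => slot 5
360: h=3, probe 3,4,5,6 => slot 6
823: h=4, probe 4,5,6,0 => slot 0
Table: [823, —, —, 563, 612, 276, 360]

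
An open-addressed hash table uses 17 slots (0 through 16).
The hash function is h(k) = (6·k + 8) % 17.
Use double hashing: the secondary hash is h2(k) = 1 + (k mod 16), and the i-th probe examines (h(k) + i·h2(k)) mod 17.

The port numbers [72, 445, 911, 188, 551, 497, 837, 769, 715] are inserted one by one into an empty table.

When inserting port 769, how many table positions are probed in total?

5

72 hashes to 15; slot 15 is free => place at 15.
445 hashes to 9; slot 9 is free => place at 9.
911 hashes to 0; slot 0 is free => place at 0.
188 hashes to 14; slot 14 is free => place at 14.
551 hashes to 16; slot 16 is free => place at 16.
497 hashes to 15, h2=2; 15,0 taken => place at 2.
837 hashes to 15, h2=6; 15 taken => place at 4.
769 hashes to 15, h2=2; 15,0,2,4 taken => place at 6.
715 hashes to 14, h2=12; 14,9,4,16 taken => place at 11.
Table: [911, -, 497, -, 837, -, 769, -, -, 445, -, 715, -, -, 188, 72, 551]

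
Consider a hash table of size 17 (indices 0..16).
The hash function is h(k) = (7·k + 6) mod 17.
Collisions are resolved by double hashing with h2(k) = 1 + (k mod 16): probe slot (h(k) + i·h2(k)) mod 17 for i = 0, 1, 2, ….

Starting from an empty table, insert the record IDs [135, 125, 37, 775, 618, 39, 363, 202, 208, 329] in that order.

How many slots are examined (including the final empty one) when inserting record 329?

Insert 135: h=16, slot 16 empty → index 16.
Insert 125: h=14, slot 14 empty → index 14.
Insert 37: h=10, slot 10 empty → index 10.
Insert 775: h=8, slot 8 empty → index 8.
Insert 618: h=14, h2=11, slots 14,8 occupied → index 2.
Insert 39: h=7, slot 7 empty → index 7.
Insert 363: h=14, h2=12, slot 14 occupied → index 9.
Insert 202: h=9, h2=11, slot 9 occupied → index 3.
Insert 208: h=0, slot 0 empty → index 0.
Insert 329: h=14, h2=10, slots 14,7,0,10,3 occupied → index 13.
Table: [208, ., 618, 202, ., ., ., 39, 775, 363, 37, ., ., 329, 125, ., 135]

6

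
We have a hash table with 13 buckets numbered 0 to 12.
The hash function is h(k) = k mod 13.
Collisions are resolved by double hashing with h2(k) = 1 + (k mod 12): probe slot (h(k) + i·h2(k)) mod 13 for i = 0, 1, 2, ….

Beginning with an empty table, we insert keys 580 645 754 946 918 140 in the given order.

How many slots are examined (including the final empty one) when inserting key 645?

2

580 hashes to 8; slot 8 is free → place at 8.
645 hashes to 8, h2=10; 8 taken → place at 5.
754 hashes to 0; slot 0 is free → place at 0.
946 hashes to 10; slot 10 is free → place at 10.
918 hashes to 8, h2=7; 8 taken → place at 2.
140 hashes to 10, h2=9; 10 taken → place at 6.
Table: [754, ., 918, ., ., 645, 140, ., 580, ., 946, ., .]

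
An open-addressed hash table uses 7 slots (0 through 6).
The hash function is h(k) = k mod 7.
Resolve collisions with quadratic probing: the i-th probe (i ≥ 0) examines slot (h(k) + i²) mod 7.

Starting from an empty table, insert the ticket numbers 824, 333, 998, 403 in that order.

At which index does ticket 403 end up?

824: h=5 -> slot 5
333: h=4 -> slot 4
998: h=4, probe 4,5,1 -> slot 1
403: h=4, probe 4,5,1,6 -> slot 6
Table: [-, 998, -, -, 333, 824, 403]

6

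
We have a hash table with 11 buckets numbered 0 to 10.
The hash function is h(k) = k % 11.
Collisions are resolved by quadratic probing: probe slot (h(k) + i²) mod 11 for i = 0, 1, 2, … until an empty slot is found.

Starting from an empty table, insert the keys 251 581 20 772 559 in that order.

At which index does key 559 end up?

7

251: h=9 → slot 9
581: h=9, probe 9,10 → slot 10
20: h=9, probe 9,10,2 → slot 2
772: h=2, probe 2,3 → slot 3
559: h=9, probe 9,10,2,7 → slot 7
Table: [∅, ∅, 20, 772, ∅, ∅, ∅, 559, ∅, 251, 581]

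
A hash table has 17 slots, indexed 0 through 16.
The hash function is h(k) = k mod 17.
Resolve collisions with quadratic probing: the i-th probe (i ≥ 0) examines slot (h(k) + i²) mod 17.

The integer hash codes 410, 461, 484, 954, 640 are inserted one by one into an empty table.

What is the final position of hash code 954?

6

Insert 410: h=2, slot 2 empty -> index 2.
Insert 461: h=2, slot 2 occupied -> index 3.
Insert 484: h=8, slot 8 empty -> index 8.
Insert 954: h=2, slots 2,3 occupied -> index 6.
Insert 640: h=11, slot 11 empty -> index 11.
Table: [., ., 410, 461, ., ., 954, ., 484, ., ., 640, ., ., ., ., .]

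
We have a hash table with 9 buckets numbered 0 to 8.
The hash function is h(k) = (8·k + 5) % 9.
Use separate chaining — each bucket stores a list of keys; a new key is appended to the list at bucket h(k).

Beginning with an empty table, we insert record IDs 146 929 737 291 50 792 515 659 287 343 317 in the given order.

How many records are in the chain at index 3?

5

Insert 146: h=3, bucket 3 empty -> new chain.
Insert 929: h=3, bucket 3 nonempty -> append to chain.
Insert 737: h=6, bucket 6 empty -> new chain.
Insert 291: h=2, bucket 2 empty -> new chain.
Insert 50: h=0, bucket 0 empty -> new chain.
Insert 792: h=5, bucket 5 empty -> new chain.
Insert 515: h=3, bucket 3 nonempty -> append to chain.
Insert 659: h=3, bucket 3 nonempty -> append to chain.
Insert 287: h=6, bucket 6 nonempty -> append to chain.
Insert 343: h=4, bucket 4 empty -> new chain.
Insert 317: h=3, bucket 3 nonempty -> append to chain.
Final buckets:
0: 50
1: ∅
2: 291
3: 146 -> 929 -> 515 -> 659 -> 317
4: 343
5: 792
6: 737 -> 287
7: ∅
8: ∅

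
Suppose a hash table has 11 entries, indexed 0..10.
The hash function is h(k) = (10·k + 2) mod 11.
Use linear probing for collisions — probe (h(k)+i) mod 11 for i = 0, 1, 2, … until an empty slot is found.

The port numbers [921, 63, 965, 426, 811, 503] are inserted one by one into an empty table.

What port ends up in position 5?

Insert 921: h=5, slot 5 empty -> index 5.
Insert 63: h=5, slot 5 occupied -> index 6.
Insert 965: h=5, slots 5,6 occupied -> index 7.
Insert 426: h=5, slots 5,6,7 occupied -> index 8.
Insert 811: h=5, slots 5,6,7,8 occupied -> index 9.
Insert 503: h=5, slots 5,6,7,8,9 occupied -> index 10.
Table: [-, -, -, -, -, 921, 63, 965, 426, 811, 503]

921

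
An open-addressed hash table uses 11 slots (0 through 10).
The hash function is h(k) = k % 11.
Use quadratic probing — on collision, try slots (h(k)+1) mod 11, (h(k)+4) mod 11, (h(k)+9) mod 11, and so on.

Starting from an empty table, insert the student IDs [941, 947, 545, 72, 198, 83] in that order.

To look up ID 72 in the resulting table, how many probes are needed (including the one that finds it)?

941: h=6 → slot 6
947: h=1 → slot 1
545: h=6, probe 6,7 → slot 7
72: h=6, probe 6,7,10 → slot 10
198: h=0 → slot 0
83: h=6, probe 6,7,10,4 → slot 4
Table: [198, 947, —, —, 83, —, 941, 545, —, —, 72]
Lookup 72: h=6, probe 6,7,10 → found at 10.

3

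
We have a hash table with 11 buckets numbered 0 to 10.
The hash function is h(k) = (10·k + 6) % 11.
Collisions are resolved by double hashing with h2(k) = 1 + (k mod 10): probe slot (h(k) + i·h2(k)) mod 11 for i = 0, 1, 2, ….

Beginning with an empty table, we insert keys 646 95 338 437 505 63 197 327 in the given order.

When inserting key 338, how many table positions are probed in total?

2

646 hashes to 9; slot 9 is free => place at 9.
95 hashes to 10; slot 10 is free => place at 10.
338 hashes to 9, h2=9; 9 taken => place at 7.
437 hashes to 9, h2=8; 9 taken => place at 6.
505 hashes to 7, h2=6; 7 taken => place at 2.
63 hashes to 9, h2=4; 9,2,6,10 taken => place at 3.
197 hashes to 7, h2=8; 7 taken => place at 4.
327 hashes to 9, h2=8; 9,6,3 taken => place at 0.
Table: [327, _, 505, 63, 197, _, 437, 338, _, 646, 95]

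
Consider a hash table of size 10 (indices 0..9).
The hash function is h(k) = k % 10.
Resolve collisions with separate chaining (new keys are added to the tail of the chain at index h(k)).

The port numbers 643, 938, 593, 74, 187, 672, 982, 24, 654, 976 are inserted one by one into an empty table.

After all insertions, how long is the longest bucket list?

3

Insert 643: h=3, bucket 3 empty -> new chain.
Insert 938: h=8, bucket 8 empty -> new chain.
Insert 593: h=3, bucket 3 nonempty -> append to chain.
Insert 74: h=4, bucket 4 empty -> new chain.
Insert 187: h=7, bucket 7 empty -> new chain.
Insert 672: h=2, bucket 2 empty -> new chain.
Insert 982: h=2, bucket 2 nonempty -> append to chain.
Insert 24: h=4, bucket 4 nonempty -> append to chain.
Insert 654: h=4, bucket 4 nonempty -> append to chain.
Insert 976: h=6, bucket 6 empty -> new chain.
Final buckets:
0: ∅
1: ∅
2: 672 -> 982
3: 643 -> 593
4: 74 -> 24 -> 654
5: ∅
6: 976
7: 187
8: 938
9: ∅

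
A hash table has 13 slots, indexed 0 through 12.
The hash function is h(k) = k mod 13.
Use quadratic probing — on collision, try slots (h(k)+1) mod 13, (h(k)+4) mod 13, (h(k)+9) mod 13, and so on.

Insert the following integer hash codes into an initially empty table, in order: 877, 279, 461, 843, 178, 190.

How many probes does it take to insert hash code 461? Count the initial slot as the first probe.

3

877: h=6 => slot 6
279: h=6, probe 6,7 => slot 7
461: h=6, probe 6,7,10 => slot 10
843: h=11 => slot 11
178: h=9 => slot 9
190: h=8 => slot 8
Table: [-, -, -, -, -, -, 877, 279, 190, 178, 461, 843, -]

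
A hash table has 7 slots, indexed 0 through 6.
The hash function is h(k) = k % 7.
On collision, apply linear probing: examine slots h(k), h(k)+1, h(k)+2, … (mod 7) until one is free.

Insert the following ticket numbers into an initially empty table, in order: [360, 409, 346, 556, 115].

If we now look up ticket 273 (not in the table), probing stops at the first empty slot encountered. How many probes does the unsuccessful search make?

2

Insert 360: h=3, slot 3 empty -> index 3.
Insert 409: h=3, slot 3 occupied -> index 4.
Insert 346: h=3, slots 3,4 occupied -> index 5.
Insert 556: h=3, slots 3,4,5 occupied -> index 6.
Insert 115: h=3, slots 3,4,5,6 occupied -> index 0.
Table: [115, _, _, 360, 409, 346, 556]
Lookup 273: h=0, probe 0,1 → slot 1 empty, not found.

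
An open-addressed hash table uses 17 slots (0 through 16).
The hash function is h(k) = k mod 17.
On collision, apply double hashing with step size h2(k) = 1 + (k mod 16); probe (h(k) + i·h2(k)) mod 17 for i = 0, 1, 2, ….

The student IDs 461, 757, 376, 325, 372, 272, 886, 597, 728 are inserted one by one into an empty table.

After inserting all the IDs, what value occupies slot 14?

461 hashes to 2; slot 2 is free → place at 2.
757 hashes to 9; slot 9 is free → place at 9.
376 hashes to 2, h2=9; 2 taken → place at 11.
325 hashes to 2, h2=6; 2 taken → place at 8.
372 hashes to 15; slot 15 is free → place at 15.
272 hashes to 0; slot 0 is free → place at 0.
886 hashes to 2, h2=7; 2,9 taken → place at 16.
597 hashes to 2, h2=6; 2,8 taken → place at 14.
728 hashes to 14, h2=9; 14 taken → place at 6.
Table: [272, —, 461, —, —, —, 728, —, 325, 757, —, 376, —, —, 597, 372, 886]

597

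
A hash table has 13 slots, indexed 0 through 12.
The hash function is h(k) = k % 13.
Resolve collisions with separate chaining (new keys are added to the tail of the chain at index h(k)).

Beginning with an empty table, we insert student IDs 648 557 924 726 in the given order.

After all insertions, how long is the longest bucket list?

3

648 → bucket 11
557 → bucket 11 (collision)
924 → bucket 1
726 → bucket 11 (collision)
Final buckets:
0: .
1: 924
2: .
3: .
4: .
5: .
6: .
7: .
8: .
9: .
10: .
11: 648 -> 557 -> 726
12: .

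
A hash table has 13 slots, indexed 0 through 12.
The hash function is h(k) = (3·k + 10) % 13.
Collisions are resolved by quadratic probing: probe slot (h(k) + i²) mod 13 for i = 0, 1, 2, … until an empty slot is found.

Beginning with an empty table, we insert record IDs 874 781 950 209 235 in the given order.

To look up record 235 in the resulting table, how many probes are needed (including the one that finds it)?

Insert 874: h=6, slot 6 empty -> index 6.
Insert 781: h=0, slot 0 empty -> index 0.
Insert 950: h=0, slot 0 occupied -> index 1.
Insert 209: h=0, slots 0,1 occupied -> index 4.
Insert 235: h=0, slots 0,1,4 occupied -> index 9.
Table: [781, 950, ∅, ∅, 209, ∅, 874, ∅, ∅, 235, ∅, ∅, ∅]
Lookup 235: h=0, probe 0,1,4,9 → found at 9.

4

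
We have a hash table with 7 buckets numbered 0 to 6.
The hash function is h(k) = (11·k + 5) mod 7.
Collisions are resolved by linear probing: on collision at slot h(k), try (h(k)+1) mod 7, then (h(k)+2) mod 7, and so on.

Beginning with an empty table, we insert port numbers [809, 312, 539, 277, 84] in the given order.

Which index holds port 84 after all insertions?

6

Insert 809: h=0, slot 0 empty -> index 0.
Insert 312: h=0, slot 0 occupied -> index 1.
Insert 539: h=5, slot 5 empty -> index 5.
Insert 277: h=0, slots 0,1 occupied -> index 2.
Insert 84: h=5, slot 5 occupied -> index 6.
Table: [809, 312, 277, -, -, 539, 84]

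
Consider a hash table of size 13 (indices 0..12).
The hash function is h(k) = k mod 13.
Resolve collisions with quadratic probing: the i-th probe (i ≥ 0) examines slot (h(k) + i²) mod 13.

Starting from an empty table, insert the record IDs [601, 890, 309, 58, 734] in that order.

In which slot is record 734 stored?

601: h=3 -> slot 3
890: h=6 -> slot 6
309: h=10 -> slot 10
58: h=6, probe 6,7 -> slot 7
734: h=6, probe 6,7,10,2 -> slot 2
Table: [∅, ∅, 734, 601, ∅, ∅, 890, 58, ∅, ∅, 309, ∅, ∅]

2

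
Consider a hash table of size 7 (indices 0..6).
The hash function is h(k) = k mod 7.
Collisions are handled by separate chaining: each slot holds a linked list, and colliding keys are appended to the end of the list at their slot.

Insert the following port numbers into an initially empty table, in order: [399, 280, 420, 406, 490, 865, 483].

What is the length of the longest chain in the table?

6

399 -> bucket 0
280 -> bucket 0 (collision)
420 -> bucket 0 (collision)
406 -> bucket 0 (collision)
490 -> bucket 0 (collision)
865 -> bucket 4
483 -> bucket 0 (collision)
Final buckets:
0: 399 -> 280 -> 420 -> 406 -> 490 -> 483
1: .
2: .
3: .
4: 865
5: .
6: .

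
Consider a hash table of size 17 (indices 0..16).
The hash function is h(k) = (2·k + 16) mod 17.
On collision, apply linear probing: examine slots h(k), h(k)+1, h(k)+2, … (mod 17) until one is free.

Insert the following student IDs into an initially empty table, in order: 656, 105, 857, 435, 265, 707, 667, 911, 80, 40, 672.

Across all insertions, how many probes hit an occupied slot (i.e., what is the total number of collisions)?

16

656: h=2 -> slot 2
105: h=5 -> slot 5
857: h=13 -> slot 13
435: h=2, probe 2,3 -> slot 3
265: h=2, probe 2,3,4 -> slot 4
707: h=2, probe 2,3,4,5,6 -> slot 6
667: h=7 -> slot 7
911: h=2, probe 2,3,4,5,6,7,8 -> slot 8
80: h=6, probe 6,7,8,9 -> slot 9
40: h=11 -> slot 11
672: h=0 -> slot 0
Table: [672, ∅, 656, 435, 265, 105, 707, 667, 911, 80, ∅, 40, ∅, 857, ∅, ∅, ∅]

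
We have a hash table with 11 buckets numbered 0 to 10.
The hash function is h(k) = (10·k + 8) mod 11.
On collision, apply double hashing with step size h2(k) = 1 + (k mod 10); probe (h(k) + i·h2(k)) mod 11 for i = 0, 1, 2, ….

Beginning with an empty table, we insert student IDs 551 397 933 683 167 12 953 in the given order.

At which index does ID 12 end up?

2

Insert 551: h=7, slot 7 empty -> index 7.
Insert 397: h=7, h2=8, slot 7 occupied -> index 4.
Insert 933: h=10, slot 10 empty -> index 10.
Insert 683: h=7, h2=4, slot 7 occupied -> index 0.
Insert 167: h=6, slot 6 empty -> index 6.
Insert 12: h=7, h2=3, slots 7,10 occupied -> index 2.
Insert 953: h=1, slot 1 empty -> index 1.
Table: [683, 953, 12, _, 397, _, 167, 551, _, _, 933]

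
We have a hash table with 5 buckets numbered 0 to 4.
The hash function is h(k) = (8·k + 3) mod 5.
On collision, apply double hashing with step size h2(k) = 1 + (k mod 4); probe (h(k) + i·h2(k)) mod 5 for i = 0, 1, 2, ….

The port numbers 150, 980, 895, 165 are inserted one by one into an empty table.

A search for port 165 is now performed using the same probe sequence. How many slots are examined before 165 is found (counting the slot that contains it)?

Insert 150: h=3, slot 3 empty -> index 3.
Insert 980: h=3, h2=1, slot 3 occupied -> index 4.
Insert 895: h=3, h2=4, slot 3 occupied -> index 2.
Insert 165: h=3, h2=2, slot 3 occupied -> index 0.
Table: [165, —, 895, 150, 980]
Lookup 165: h=3, h2=2, probe 3,0 → found at 0.

2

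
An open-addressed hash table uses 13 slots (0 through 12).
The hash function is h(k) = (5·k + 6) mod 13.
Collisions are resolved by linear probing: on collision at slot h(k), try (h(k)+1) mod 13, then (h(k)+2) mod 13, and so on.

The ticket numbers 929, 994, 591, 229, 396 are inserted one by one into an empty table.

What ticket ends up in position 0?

396

929: h=10 => slot 10
994: h=10, probe 10,11 => slot 11
591: h=10, probe 10,11,12 => slot 12
229: h=7 => slot 7
396: h=10, probe 10,11,12,0 => slot 0
Table: [396, ., ., ., ., ., ., 229, ., ., 929, 994, 591]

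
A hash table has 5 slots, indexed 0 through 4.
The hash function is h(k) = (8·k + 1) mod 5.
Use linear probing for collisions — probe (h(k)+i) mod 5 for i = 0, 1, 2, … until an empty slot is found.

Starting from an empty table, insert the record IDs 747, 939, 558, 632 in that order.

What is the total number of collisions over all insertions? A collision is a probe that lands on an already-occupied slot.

747 hashes to 2; slot 2 is free → place at 2.
939 hashes to 3; slot 3 is free → place at 3.
558 hashes to 0; slot 0 is free → place at 0.
632 hashes to 2; 2,3 taken → place at 4.
Table: [558, —, 747, 939, 632]

2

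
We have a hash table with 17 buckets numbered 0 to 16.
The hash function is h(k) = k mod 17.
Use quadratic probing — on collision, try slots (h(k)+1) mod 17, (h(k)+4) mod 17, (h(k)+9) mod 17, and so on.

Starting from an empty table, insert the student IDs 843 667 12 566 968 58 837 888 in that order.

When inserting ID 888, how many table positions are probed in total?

843 hashes to 10; slot 10 is free -> place at 10.
667 hashes to 4; slot 4 is free -> place at 4.
12 hashes to 12; slot 12 is free -> place at 12.
566 hashes to 5; slot 5 is free -> place at 5.
968 hashes to 16; slot 16 is free -> place at 16.
58 hashes to 7; slot 7 is free -> place at 7.
837 hashes to 4; 4,5 taken -> place at 8.
888 hashes to 4; 4,5,8 taken -> place at 13.
Table: [_, _, _, _, 667, 566, _, 58, 837, _, 843, _, 12, 888, _, _, 968]

4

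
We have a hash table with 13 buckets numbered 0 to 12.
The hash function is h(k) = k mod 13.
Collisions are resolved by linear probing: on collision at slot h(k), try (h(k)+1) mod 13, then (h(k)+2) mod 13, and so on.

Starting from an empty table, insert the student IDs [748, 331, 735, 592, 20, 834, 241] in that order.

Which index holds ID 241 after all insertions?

11

Insert 748: h=7, slot 7 empty => index 7.
Insert 331: h=6, slot 6 empty => index 6.
Insert 735: h=7, slot 7 occupied => index 8.
Insert 592: h=7, slots 7,8 occupied => index 9.
Insert 20: h=7, slots 7,8,9 occupied => index 10.
Insert 834: h=2, slot 2 empty => index 2.
Insert 241: h=7, slots 7,8,9,10 occupied => index 11.
Table: [., ., 834, ., ., ., 331, 748, 735, 592, 20, 241, .]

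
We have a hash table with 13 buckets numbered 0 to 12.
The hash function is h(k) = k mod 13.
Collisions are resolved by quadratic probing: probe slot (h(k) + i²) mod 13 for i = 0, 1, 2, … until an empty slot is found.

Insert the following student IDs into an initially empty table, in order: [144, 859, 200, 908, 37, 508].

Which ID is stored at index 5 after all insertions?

Insert 144: h=1, slot 1 empty → index 1.
Insert 859: h=1, slot 1 occupied → index 2.
Insert 200: h=5, slot 5 empty → index 5.
Insert 908: h=11, slot 11 empty → index 11.
Insert 37: h=11, slot 11 occupied → index 12.
Insert 508: h=1, slots 1,2,5 occupied → index 10.
Table: [_, 144, 859, _, _, 200, _, _, _, _, 508, 908, 37]

200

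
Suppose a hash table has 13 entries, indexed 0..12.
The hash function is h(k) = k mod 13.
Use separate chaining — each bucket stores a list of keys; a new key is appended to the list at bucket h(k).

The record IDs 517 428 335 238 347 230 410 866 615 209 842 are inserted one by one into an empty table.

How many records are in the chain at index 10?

3

Insert 517: h=10, bucket 10 empty → new chain.
Insert 428: h=12, bucket 12 empty → new chain.
Insert 335: h=10, bucket 10 nonempty → append to chain.
Insert 238: h=4, bucket 4 empty → new chain.
Insert 347: h=9, bucket 9 empty → new chain.
Insert 230: h=9, bucket 9 nonempty → append to chain.
Insert 410: h=7, bucket 7 empty → new chain.
Insert 866: h=8, bucket 8 empty → new chain.
Insert 615: h=4, bucket 4 nonempty → append to chain.
Insert 209: h=1, bucket 1 empty → new chain.
Insert 842: h=10, bucket 10 nonempty → append to chain.
Final buckets:
0: .
1: 209
2: .
3: .
4: 238 -> 615
5: .
6: .
7: 410
8: 866
9: 347 -> 230
10: 517 -> 335 -> 842
11: .
12: 428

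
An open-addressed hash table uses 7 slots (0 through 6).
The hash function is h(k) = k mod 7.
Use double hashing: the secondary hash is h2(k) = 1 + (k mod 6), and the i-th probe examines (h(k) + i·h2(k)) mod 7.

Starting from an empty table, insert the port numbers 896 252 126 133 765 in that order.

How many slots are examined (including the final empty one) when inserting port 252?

2

Insert 896: h=0, slot 0 empty → index 0.
Insert 252: h=0, h2=1, slot 0 occupied → index 1.
Insert 126: h=0, h2=1, slots 0,1 occupied → index 2.
Insert 133: h=0, h2=2, slots 0,2 occupied → index 4.
Insert 765: h=2, h2=4, slot 2 occupied → index 6.
Table: [896, 252, 126, ∅, 133, ∅, 765]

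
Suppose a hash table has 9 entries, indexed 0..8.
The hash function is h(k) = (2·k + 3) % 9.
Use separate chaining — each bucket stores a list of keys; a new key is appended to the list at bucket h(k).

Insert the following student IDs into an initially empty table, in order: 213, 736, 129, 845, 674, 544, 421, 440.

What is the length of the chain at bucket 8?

2

Insert 213: h=6, bucket 6 empty -> new chain.
Insert 736: h=8, bucket 8 empty -> new chain.
Insert 129: h=0, bucket 0 empty -> new chain.
Insert 845: h=1, bucket 1 empty -> new chain.
Insert 674: h=1, bucket 1 nonempty -> append to chain.
Insert 544: h=2, bucket 2 empty -> new chain.
Insert 421: h=8, bucket 8 nonempty -> append to chain.
Insert 440: h=1, bucket 1 nonempty -> append to chain.
Final buckets:
0: 129
1: 845 -> 674 -> 440
2: 544
3: —
4: —
5: —
6: 213
7: —
8: 736 -> 421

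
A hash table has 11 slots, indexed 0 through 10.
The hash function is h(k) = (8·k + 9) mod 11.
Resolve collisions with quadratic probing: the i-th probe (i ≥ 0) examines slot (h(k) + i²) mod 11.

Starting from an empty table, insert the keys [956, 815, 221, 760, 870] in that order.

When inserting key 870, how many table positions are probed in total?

956 hashes to 1; slot 1 is free -> place at 1.
815 hashes to 6; slot 6 is free -> place at 6.
221 hashes to 6; 6 taken -> place at 7.
760 hashes to 6; 6,7 taken -> place at 10.
870 hashes to 6; 6,7,10 taken -> place at 4.
Table: [_, 956, _, _, 870, _, 815, 221, _, _, 760]

4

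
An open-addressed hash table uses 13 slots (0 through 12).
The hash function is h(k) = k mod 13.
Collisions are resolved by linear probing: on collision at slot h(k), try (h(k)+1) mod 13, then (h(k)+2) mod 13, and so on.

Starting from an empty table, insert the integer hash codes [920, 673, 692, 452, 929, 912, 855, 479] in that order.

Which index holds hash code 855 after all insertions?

0

920 hashes to 10; slot 10 is free -> place at 10.
673 hashes to 10; 10 taken -> place at 11.
692 hashes to 3; slot 3 is free -> place at 3.
452 hashes to 10; 10,11 taken -> place at 12.
929 hashes to 6; slot 6 is free -> place at 6.
912 hashes to 2; slot 2 is free -> place at 2.
855 hashes to 10; 10,11,12 taken -> place at 0.
479 hashes to 11; 11,12,0 taken -> place at 1.
Table: [855, 479, 912, 692, ∅, ∅, 929, ∅, ∅, ∅, 920, 673, 452]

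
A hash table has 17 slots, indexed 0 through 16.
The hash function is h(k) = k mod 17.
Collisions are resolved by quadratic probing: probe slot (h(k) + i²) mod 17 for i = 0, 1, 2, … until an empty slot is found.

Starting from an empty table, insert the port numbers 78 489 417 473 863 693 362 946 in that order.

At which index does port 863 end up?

Insert 78: h=10, slot 10 empty -> index 10.
Insert 489: h=13, slot 13 empty -> index 13.
Insert 417: h=9, slot 9 empty -> index 9.
Insert 473: h=14, slot 14 empty -> index 14.
Insert 863: h=13, slots 13,14 occupied -> index 0.
Insert 693: h=13, slots 13,14,0 occupied -> index 5.
Insert 362: h=5, slot 5 occupied -> index 6.
Insert 946: h=11, slot 11 empty -> index 11.
Table: [863, ∅, ∅, ∅, ∅, 693, 362, ∅, ∅, 417, 78, 946, ∅, 489, 473, ∅, ∅]

0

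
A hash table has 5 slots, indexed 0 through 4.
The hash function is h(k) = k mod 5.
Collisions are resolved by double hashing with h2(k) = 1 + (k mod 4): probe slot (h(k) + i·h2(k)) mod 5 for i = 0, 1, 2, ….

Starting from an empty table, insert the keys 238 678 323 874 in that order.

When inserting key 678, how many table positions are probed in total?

238: h=3 → slot 3
678: h=3, h2=3, probe 3,1 → slot 1
323: h=3, h2=4, probe 3,2 → slot 2
874: h=4 → slot 4
Table: [., 678, 323, 238, 874]

2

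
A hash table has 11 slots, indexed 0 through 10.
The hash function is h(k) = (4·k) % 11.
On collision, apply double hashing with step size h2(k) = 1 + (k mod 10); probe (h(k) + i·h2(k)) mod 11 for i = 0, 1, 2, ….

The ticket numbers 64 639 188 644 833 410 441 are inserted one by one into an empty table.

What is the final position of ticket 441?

6

64 hashes to 3; slot 3 is free => place at 3.
639 hashes to 4; slot 4 is free => place at 4.
188 hashes to 4, h2=9; 4 taken => place at 2.
644 hashes to 2, h2=5; 2 taken => place at 7.
833 hashes to 10; slot 10 is free => place at 10.
410 hashes to 1; slot 1 is free => place at 1.
441 hashes to 4, h2=2; 4 taken => place at 6.
Table: [∅, 410, 188, 64, 639, ∅, 441, 644, ∅, ∅, 833]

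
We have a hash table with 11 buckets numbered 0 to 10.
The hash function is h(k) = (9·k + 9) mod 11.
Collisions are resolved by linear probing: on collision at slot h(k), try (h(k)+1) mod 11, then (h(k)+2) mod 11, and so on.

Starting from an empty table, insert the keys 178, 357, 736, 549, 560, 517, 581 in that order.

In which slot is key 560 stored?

178: h=5 -> slot 5
357: h=10 -> slot 10
736: h=0 -> slot 0
549: h=0, probe 0,1 -> slot 1
560: h=0, probe 0,1,2 -> slot 2
517: h=9 -> slot 9
581: h=2, probe 2,3 -> slot 3
Table: [736, 549, 560, 581, _, 178, _, _, _, 517, 357]

2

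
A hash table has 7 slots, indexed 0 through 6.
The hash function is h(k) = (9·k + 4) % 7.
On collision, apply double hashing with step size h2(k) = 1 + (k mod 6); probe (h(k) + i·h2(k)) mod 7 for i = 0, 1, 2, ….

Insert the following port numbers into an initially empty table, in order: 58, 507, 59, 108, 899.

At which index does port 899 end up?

58: h=1 -> slot 1
507: h=3 -> slot 3
59: h=3, h2=6, probe 3,2 -> slot 2
108: h=3, h2=1, probe 3,4 -> slot 4
899: h=3, h2=6, probe 3,2,1,0 -> slot 0
Table: [899, 58, 59, 507, 108, ∅, ∅]

0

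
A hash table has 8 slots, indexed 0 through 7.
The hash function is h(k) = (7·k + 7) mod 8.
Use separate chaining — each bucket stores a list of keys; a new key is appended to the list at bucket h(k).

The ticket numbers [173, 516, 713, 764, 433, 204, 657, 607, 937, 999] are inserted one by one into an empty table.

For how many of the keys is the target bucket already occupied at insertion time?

Insert 173: h=2, bucket 2 empty → new chain.
Insert 516: h=3, bucket 3 empty → new chain.
Insert 713: h=6, bucket 6 empty → new chain.
Insert 764: h=3, bucket 3 nonempty → append to chain.
Insert 433: h=6, bucket 6 nonempty → append to chain.
Insert 204: h=3, bucket 3 nonempty → append to chain.
Insert 657: h=6, bucket 6 nonempty → append to chain.
Insert 607: h=0, bucket 0 empty → new chain.
Insert 937: h=6, bucket 6 nonempty → append to chain.
Insert 999: h=0, bucket 0 nonempty → append to chain.
Final buckets:
0: 607 -> 999
1: .
2: 173
3: 516 -> 764 -> 204
4: .
5: .
6: 713 -> 433 -> 657 -> 937
7: .

6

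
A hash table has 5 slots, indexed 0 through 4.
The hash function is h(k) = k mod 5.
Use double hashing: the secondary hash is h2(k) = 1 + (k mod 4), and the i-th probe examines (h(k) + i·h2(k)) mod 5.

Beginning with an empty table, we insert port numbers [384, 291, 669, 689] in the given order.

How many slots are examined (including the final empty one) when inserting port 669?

Insert 384: h=4, slot 4 empty -> index 4.
Insert 291: h=1, slot 1 empty -> index 1.
Insert 669: h=4, h2=2, slots 4,1 occupied -> index 3.
Insert 689: h=4, h2=2, slots 4,1,3 occupied -> index 0.
Table: [689, 291, ., 669, 384]

3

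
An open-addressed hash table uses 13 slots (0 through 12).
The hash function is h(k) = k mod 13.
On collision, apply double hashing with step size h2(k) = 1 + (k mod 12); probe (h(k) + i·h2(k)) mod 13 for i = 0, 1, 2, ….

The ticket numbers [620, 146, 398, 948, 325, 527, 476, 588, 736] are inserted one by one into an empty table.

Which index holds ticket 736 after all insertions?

10

Insert 620: h=9, slot 9 empty -> index 9.
Insert 146: h=3, slot 3 empty -> index 3.
Insert 398: h=8, slot 8 empty -> index 8.
Insert 948: h=12, slot 12 empty -> index 12.
Insert 325: h=0, slot 0 empty -> index 0.
Insert 527: h=7, slot 7 empty -> index 7.
Insert 476: h=8, h2=9, slot 8 occupied -> index 4.
Insert 588: h=3, h2=1, slots 3,4 occupied -> index 5.
Insert 736: h=8, h2=5, slots 8,0,5 occupied -> index 10.
Table: [325, _, _, 146, 476, 588, _, 527, 398, 620, 736, _, 948]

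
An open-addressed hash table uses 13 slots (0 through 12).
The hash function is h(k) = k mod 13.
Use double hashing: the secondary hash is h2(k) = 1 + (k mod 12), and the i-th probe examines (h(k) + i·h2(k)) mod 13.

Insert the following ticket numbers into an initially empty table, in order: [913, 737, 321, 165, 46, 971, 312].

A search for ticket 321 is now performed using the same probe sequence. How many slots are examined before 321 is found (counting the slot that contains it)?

913 hashes to 3; slot 3 is free -> place at 3.
737 hashes to 9; slot 9 is free -> place at 9.
321 hashes to 9, h2=10; 9 taken -> place at 6.
165 hashes to 9, h2=10; 9,6,3 taken -> place at 0.
46 hashes to 7; slot 7 is free -> place at 7.
971 hashes to 9, h2=12; 9 taken -> place at 8.
312 hashes to 0, h2=1; 0 taken -> place at 1.
Table: [165, 312, ., 913, ., ., 321, 46, 971, 737, ., ., .]
Lookup 321: h=9, h2=10, probe 9,6 → found at 6.

2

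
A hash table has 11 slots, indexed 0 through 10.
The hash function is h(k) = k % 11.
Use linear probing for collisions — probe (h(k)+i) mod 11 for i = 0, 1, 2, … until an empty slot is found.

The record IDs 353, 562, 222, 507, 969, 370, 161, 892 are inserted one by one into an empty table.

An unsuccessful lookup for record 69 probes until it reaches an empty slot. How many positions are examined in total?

7

Insert 353: h=1, slot 1 empty => index 1.
Insert 562: h=1, slot 1 occupied => index 2.
Insert 222: h=2, slot 2 occupied => index 3.
Insert 507: h=1, slots 1,2,3 occupied => index 4.
Insert 969: h=1, slots 1,2,3,4 occupied => index 5.
Insert 370: h=7, slot 7 empty => index 7.
Insert 161: h=7, slot 7 occupied => index 8.
Insert 892: h=1, slots 1,2,3,4,5 occupied => index 6.
Table: [-, 353, 562, 222, 507, 969, 892, 370, 161, -, -]
Lookup 69: h=3, probe 3,4,5,6,7,8,9 → slot 9 empty, not found.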